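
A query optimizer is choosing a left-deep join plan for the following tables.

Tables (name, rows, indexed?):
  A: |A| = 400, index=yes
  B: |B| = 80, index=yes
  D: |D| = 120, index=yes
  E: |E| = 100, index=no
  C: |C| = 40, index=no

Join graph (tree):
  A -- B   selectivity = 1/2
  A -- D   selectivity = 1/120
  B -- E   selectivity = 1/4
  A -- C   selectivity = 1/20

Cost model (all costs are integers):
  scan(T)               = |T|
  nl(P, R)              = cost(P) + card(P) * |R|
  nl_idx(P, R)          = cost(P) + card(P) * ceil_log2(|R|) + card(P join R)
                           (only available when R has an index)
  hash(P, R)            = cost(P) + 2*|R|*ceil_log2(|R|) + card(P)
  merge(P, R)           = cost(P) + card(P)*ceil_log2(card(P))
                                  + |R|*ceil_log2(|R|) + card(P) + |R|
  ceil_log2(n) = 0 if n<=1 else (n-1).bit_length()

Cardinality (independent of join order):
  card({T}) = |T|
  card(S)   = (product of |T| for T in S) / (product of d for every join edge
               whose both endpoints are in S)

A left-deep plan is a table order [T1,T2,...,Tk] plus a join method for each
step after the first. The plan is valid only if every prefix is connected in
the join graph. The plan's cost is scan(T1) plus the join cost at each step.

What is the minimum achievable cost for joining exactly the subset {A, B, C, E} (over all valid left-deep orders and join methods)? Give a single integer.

Selinger DP over subsets of {A,B,C,E}:
  {A}: scan cost=400, card=400
  {B}: scan cost=80, card=80
  {E}: scan cost=100, card=100
  {C}: scan cost=40, card=40
  {AB}: card=16000; try (B,hash)→1920, (A,merge)→4720, (B,merge)→5040, (A,hash)→7360, (A,nl_idx)→16800, (B,nl_idx)→19200 …(+2); best=1920 via (B,hash)
  {AC}: card=800; try (A,nl_idx)→1200, (C,hash)→1280, (A,merge)→4320, (C,merge)→4680, (A,hash)→7280, (A,nl)→16040 …(+1); best=1200 via (A,nl_idx)
  {BE}: card=2000; try (B,hash)→1320, (E,merge)→1520, (B,merge)→1540, (E,hash)→1560, (B,nl_idx)→2800, (E,nl)→8080 …(+1); best=1320 via (B,hash)
  {ABE}: card=400000; try (A,hash)→10520, (E,hash)→19320, (A,merge)→29320, (E,merge)→242720, (A,nl_idx)→419320, (A,nl)→801320 …(+1); best=10520 via (A,hash)
  {ABC}: card=32000; try (B,hash)→3120, (B,merge)→10640, (C,hash)→18400, (B,nl_idx)→38800, (B,nl)→65200, (C,merge)→242200 …(+1); best=3120 via (B,hash)
  {ABCE}: card=800000; try (E,hash)→36520, (C,hash)→411000, (E,merge)→515920, (E,nl)→3203120, (C,merge)→8010800, (C,nl)→16010520; best=36520 via (E,hash)

36520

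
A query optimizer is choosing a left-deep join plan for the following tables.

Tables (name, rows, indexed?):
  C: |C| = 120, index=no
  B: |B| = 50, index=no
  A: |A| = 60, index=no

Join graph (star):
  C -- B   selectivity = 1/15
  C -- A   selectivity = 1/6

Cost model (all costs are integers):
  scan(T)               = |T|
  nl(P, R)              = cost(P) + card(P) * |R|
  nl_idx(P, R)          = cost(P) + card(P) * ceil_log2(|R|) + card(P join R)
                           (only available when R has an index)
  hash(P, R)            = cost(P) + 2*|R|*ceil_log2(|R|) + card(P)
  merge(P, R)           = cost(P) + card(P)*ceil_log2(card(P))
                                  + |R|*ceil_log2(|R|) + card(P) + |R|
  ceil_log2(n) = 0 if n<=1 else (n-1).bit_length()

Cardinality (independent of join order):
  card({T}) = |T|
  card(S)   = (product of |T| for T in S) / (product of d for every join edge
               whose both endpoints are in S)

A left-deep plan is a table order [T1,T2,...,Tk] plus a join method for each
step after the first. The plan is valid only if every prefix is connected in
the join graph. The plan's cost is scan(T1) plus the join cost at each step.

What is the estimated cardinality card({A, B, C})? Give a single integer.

4000

Tables in S: A(60), B(50), C(120)
Edges inside S: C-B(d=15), C-A(d=6)
numerator = 60 * 50 * 120 = 360000
denominator = 15 * 6 = 90
card(S) = 360000 / 90 = 4000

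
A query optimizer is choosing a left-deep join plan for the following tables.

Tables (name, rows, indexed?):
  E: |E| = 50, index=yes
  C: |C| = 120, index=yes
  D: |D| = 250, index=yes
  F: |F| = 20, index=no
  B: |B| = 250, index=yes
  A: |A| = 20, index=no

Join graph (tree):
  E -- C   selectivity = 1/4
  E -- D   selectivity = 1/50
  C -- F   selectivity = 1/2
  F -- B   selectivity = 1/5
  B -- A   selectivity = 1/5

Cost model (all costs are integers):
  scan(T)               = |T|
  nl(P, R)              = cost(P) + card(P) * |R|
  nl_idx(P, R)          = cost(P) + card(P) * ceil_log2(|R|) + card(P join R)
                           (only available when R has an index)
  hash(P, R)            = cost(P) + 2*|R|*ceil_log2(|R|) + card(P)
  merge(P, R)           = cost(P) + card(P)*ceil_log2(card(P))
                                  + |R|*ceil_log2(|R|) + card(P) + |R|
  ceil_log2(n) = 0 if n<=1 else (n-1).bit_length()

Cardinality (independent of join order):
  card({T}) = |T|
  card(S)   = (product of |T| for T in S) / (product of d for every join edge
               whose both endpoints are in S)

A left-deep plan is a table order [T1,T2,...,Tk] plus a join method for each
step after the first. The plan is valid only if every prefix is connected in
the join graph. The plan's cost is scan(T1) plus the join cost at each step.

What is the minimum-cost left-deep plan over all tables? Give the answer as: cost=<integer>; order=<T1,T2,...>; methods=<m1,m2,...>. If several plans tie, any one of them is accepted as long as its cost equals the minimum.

Selinger DP (subsets sized 1..n):
  {E}: scan cost=50, card=50
  {C}: scan cost=120, card=120
  {D}: scan cost=250, card=250
  {F}: scan cost=20, card=20
  {B}: scan cost=250, card=250
  {A}: scan cost=20, card=20
  {CE}: card=1500; try (E,hash)→840, (C,merge)→1360, (E,merge)→1430, (C,hash)→1780, (C,nl_idx)→1900, (E,nl_idx)→2340 …(+2); best=840 via (E,hash)
  {DE}: card=250; try (D,nl_idx)→700, (E,hash)→1100, (E,nl_idx)→2000, (D,merge)→2650, (E,merge)→2850, (D,hash)→4100 …(+2); best=700 via (D,nl_idx)
  {CF}: card=1200; try (F,hash)→440, (C,merge)→1100, (F,merge)→1200, (C,nl_idx)→1360, (C,hash)→1720, (C,nl)→2420 …(+1); best=440 via (F,hash)
  {BF}: card=1000; try (F,hash)→700, (B,nl_idx)→1180, (B,merge)→2390, (F,merge)→2620, (B,hash)→4040, (B,nl)→5020 …(+1); best=700 via (F,hash)
  {AB}: card=1000; try (A,hash)→700, (B,nl_idx)→1180, (B,merge)→2390, (A,merge)→2620, (B,hash)→4040, (B,nl)→5020 …(+1); best=700 via (A,hash)
  {CDE}: card=7500; try (C,hash)→2630, (C,merge)→3910, (D,hash)→6340, (C,nl_idx)→9950, (D,nl_idx)→20340, (D,merge)→21090 …(+2); best=2630 via (C,hash)
  {CEF}: card=15000; try (E,hash)→2240, (F,hash)→2540, (E,merge)→15190, (F,merge)→18960, (E,nl_idx)→22640, (F,nl)→30840 …(+1); best=2240 via (E,hash)
  {BCF}: card=60000; try (C,hash)→3380, (B,hash)→5640, (C,merge)→12660, (B,merge)→17090, (C,nl_idx)→67700, (B,nl_idx)→70040 …(+2); best=3380 via (C,hash)
  {ABF}: card=4000; try (F,hash)→1900, (A,hash)→1900, (F,merge)→11820, (A,merge)→11820, (F,nl)→20700, (A,nl)→20700; best=1900 via (F,hash)
  {CDEF}: card=75000; try (F,hash)→10330, (D,hash)→21240, (F,merge)→107750, (F,nl)→152630, (D,nl_idx)→197240, (D,merge)→229490 …(+1); best=10330 via (F,hash)
  {BCEF}: card=750000; try (B,hash)→21240, (E,hash)→63980, (B,merge)→229490, (B,nl_idx)→872240, (E,merge)→1023730, (E,nl_idx)→1113380 …(+2); best=21240 via (B,hash)
  {ABCF}: card=240000; try (C,hash)→7580, (C,merge)→54860, (A,hash)→63580, (C,nl_idx)→269900, (C,nl)→481900, (A,merge)→1023500 …(+1); best=7580 via (C,hash)
  {BCDEF}: card=3750000; try (B,hash)→89330, (D,hash)→775240, (B,merge)→1362580, (B,nl_idx)→4360330, (D,nl_idx)→9771240, (D,merge)→15773490 …(+2); best=89330 via (B,hash)
  {ABCEF}: card=3000000; try (E,hash)→248180, (A,hash)→771440, (E,nl_idx)→4447580, (E,merge)→4567930, (E,nl)→12007580, (A,nl)→15021240 …(+1); best=248180 via (E,hash)
  {ABCDEF}: card=15000000; try (D,hash)→3252180, (A,hash)→3839530, (D,nl_idx)→39248180, (D,merge)→69250430, (A,nl)→75089330, (A,merge)→86339450 …(+1); best=3252180 via (D,hash)

cost=3252180; order=B,A,F,C,E,D; methods=hash,hash,hash,hash,hash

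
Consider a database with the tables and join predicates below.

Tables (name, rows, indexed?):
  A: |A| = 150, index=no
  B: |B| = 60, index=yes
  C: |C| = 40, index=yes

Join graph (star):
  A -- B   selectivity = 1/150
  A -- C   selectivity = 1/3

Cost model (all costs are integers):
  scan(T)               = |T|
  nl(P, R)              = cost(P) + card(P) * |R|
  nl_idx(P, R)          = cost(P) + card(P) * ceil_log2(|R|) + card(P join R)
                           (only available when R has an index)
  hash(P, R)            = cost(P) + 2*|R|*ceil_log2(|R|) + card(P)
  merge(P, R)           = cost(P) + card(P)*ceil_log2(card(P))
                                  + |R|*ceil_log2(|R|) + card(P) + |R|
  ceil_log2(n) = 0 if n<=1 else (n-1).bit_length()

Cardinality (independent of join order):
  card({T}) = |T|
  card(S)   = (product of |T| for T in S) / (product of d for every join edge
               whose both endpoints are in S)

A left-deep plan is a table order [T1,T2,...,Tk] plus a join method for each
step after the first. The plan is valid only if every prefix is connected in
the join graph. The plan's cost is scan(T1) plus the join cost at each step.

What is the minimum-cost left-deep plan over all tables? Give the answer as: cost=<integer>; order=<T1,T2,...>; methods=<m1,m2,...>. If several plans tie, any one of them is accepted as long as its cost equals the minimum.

Selinger DP (subsets sized 1..n):
  {A}: scan cost=150, card=150
  {B}: scan cost=60, card=60
  {C}: scan cost=40, card=40
  {AB}: card=60; try (B,hash)→1020, (B,nl_idx)→1110, (A,merge)→1830, (B,merge)→1920, (A,hash)→2520, (A,nl)→9060 …(+1); best=1020 via (B,hash)
  {AC}: card=2000; try (C,hash)→780, (A,merge)→1670, (C,merge)→1780, (A,hash)→2480, (C,nl_idx)→3050, (A,nl)→6040 …(+1); best=780 via (C,hash)
  {ABC}: card=800; try (C,hash)→1560, (C,merge)→1720, (C,nl_idx)→2180, (C,nl)→3420, (B,hash)→3500, (B,nl_idx)→13580 …(+2); best=1560 via (C,hash)

cost=1560; order=A,B,C; methods=hash,hash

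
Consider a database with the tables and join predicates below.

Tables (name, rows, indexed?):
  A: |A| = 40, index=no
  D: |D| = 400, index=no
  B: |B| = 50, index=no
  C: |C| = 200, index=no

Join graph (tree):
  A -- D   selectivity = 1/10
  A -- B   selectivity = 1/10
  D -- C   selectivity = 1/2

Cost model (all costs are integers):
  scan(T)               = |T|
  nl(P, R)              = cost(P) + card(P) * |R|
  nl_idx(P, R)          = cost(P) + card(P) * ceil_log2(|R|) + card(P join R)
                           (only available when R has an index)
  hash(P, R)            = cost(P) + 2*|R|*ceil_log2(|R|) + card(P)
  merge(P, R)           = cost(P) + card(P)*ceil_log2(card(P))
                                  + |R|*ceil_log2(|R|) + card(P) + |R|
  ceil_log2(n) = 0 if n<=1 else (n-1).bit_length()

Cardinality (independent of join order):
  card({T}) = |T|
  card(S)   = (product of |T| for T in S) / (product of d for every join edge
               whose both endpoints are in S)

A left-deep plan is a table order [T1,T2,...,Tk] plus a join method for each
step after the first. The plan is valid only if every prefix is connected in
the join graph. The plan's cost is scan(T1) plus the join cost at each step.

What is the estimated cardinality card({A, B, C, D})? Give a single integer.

800000

Tables in S: A(40), B(50), C(200), D(400)
Edges inside S: A-D(d=10), A-B(d=10), D-C(d=2)
numerator = 40 * 50 * 200 * 400 = 160000000
denominator = 10 * 10 * 2 = 200
card(S) = 160000000 / 200 = 800000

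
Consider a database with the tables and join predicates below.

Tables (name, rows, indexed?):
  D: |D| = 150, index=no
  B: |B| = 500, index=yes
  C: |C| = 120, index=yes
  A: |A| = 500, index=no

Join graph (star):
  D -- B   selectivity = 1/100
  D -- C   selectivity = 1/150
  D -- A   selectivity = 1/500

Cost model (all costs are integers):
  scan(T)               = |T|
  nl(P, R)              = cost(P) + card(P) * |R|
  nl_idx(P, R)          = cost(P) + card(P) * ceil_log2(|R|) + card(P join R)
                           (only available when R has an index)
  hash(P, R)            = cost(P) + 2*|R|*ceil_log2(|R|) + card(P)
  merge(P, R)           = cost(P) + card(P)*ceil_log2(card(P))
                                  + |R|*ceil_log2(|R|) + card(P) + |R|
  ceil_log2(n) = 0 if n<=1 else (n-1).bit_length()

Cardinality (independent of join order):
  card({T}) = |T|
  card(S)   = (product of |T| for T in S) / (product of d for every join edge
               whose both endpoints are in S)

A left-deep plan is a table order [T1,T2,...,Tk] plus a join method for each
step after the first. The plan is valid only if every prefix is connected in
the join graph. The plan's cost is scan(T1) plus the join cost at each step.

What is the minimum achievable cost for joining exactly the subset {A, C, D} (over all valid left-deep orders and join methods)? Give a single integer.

4570

Selinger DP over subsets of {A,C,D}:
  {D}: scan cost=150, card=150
  {C}: scan cost=120, card=120
  {A}: scan cost=500, card=500
  {CD}: card=120; try (C,nl_idx)→1320, (C,hash)→1980, (D,merge)→2430, (C,merge)→2460, (D,hash)→2640, (D,nl)→18120 …(+1); best=1320 via (C,nl_idx)
  {AD}: card=150; try (D,hash)→3400, (A,merge)→6500, (D,merge)→6850, (A,hash)→9300, (A,nl)→75150, (D,nl)→75500; best=3400 via (D,hash)
  {ACD}: card=120; try (C,nl_idx)→4570, (C,hash)→5230, (C,merge)→5710, (A,merge)→7280, (A,hash)→10440, (C,nl)→21400 …(+1); best=4570 via (C,nl_idx)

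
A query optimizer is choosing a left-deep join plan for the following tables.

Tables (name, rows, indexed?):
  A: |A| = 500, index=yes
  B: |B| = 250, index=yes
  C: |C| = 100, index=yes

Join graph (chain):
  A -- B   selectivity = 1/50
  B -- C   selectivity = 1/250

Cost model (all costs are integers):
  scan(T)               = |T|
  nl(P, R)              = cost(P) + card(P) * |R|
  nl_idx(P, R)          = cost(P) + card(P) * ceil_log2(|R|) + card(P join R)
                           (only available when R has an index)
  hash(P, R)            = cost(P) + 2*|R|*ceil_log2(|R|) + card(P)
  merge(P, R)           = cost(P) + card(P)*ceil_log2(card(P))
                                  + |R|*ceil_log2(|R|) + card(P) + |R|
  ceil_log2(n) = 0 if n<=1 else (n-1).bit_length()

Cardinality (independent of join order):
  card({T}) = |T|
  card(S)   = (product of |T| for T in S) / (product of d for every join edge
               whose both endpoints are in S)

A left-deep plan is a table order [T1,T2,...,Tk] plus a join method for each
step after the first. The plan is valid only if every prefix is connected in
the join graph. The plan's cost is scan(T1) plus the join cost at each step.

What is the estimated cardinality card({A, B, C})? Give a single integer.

1000

Tables in S: A(500), B(250), C(100)
Edges inside S: A-B(d=50), B-C(d=250)
numerator = 500 * 250 * 100 = 12500000
denominator = 50 * 250 = 12500
card(S) = 12500000 / 12500 = 1000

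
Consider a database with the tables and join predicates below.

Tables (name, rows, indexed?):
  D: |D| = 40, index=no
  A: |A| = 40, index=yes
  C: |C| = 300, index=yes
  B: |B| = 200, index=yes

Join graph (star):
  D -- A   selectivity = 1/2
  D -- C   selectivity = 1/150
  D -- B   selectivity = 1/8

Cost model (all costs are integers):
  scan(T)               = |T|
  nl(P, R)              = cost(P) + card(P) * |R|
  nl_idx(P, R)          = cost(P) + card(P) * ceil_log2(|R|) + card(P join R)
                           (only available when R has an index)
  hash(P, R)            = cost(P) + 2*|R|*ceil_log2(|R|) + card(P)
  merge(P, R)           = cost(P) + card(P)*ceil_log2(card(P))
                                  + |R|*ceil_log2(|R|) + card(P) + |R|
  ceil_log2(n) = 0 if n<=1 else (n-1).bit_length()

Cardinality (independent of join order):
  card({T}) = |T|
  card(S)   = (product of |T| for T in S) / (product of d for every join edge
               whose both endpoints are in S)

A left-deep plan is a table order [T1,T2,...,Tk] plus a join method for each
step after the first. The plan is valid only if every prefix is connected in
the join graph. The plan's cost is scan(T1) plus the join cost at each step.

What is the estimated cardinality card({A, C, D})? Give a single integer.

1600

Tables in S: A(40), C(300), D(40)
Edges inside S: D-A(d=2), D-C(d=150)
numerator = 40 * 300 * 40 = 480000
denominator = 2 * 150 = 300
card(S) = 480000 / 300 = 1600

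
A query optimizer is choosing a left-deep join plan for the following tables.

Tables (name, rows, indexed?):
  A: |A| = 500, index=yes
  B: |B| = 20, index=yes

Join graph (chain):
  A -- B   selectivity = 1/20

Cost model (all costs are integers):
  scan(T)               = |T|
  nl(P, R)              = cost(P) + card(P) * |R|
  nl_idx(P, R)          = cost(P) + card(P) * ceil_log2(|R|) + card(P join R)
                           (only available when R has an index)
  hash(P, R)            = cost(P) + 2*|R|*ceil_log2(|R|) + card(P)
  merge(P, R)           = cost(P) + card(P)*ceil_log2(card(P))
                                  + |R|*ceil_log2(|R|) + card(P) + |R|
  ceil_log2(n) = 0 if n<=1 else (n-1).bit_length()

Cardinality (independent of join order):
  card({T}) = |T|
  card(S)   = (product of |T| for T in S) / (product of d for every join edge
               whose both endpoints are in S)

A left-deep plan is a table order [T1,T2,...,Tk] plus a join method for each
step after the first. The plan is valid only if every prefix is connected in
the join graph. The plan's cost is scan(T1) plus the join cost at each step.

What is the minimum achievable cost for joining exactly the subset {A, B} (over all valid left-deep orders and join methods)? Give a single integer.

700

Selinger DP over subsets of {A,B}:
  {A}: scan cost=500, card=500
  {B}: scan cost=20, card=20
  {AB}: card=500; try (A,nl_idx)→700, (B,hash)→1200, (B,nl_idx)→3500, (A,merge)→5140, (B,merge)→5620, (A,hash)→9040 …(+2); best=700 via (A,nl_idx)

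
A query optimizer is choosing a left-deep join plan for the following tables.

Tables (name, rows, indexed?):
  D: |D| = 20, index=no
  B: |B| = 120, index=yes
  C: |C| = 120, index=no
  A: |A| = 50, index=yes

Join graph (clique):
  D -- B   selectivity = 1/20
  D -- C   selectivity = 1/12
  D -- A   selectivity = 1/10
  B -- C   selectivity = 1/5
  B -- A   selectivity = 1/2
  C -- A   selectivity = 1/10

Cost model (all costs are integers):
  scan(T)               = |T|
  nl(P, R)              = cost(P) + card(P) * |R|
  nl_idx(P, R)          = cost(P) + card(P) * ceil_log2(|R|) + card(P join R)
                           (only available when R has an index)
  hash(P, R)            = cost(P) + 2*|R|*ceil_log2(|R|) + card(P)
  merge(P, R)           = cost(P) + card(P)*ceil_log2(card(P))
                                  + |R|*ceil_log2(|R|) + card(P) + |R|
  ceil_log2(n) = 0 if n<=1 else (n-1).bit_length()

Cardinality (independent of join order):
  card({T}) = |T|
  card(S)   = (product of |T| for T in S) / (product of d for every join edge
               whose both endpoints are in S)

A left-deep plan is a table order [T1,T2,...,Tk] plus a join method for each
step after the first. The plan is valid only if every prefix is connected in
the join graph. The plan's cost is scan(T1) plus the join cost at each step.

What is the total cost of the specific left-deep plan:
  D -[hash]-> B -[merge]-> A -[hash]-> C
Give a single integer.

step 1: scan D: cost=20, card=20
step 2: join B via hash
    card(P join B) = 20*120/(20) = 120
    cost = 20 + 2*120*7 + 20 = 1720
step 3: join A via merge
    card(P join A) = 120*50/(10*2) = 300
    cost = 1720 + 120*7 + 50*6 + 120 + 50 = 3030
step 4: join C via hash
    card(P join C) = 300*120/(12*5*10) = 60
    cost = 3030 + 2*120*7 + 300 = 5010

5010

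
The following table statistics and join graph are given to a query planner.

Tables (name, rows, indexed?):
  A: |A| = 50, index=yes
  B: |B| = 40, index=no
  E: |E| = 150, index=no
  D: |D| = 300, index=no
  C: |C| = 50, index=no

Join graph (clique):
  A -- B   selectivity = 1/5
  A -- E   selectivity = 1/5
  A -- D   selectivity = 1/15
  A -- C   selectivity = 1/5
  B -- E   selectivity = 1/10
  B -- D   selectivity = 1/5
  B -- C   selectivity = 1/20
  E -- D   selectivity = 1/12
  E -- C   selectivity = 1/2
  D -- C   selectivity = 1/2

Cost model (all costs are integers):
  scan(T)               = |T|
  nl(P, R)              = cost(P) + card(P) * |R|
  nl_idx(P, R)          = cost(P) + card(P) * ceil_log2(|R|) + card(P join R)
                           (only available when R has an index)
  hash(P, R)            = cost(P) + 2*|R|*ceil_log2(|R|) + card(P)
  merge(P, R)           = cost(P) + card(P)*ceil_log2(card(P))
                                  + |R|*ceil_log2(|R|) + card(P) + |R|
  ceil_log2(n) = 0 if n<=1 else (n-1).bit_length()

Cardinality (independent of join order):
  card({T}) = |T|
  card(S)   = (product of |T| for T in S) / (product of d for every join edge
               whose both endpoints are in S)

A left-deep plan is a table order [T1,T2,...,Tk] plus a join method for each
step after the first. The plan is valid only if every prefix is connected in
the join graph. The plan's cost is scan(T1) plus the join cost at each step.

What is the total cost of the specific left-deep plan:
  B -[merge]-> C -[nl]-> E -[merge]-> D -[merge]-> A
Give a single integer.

49770

step 1: scan B: cost=40, card=40
step 2: join C via merge
    card(P join C) = 40*50/(20) = 100
    cost = 40 + 40*6 + 50*6 + 40 + 50 = 670
step 3: join E via nl
    card(P join E) = 100*150/(10*2) = 750
    cost = 670 + 100*150 = 15670
step 4: join D via merge
    card(P join D) = 750*300/(5*12*2) = 1875
    cost = 15670 + 750*10 + 300*9 + 750 + 300 = 26920
step 5: join A via merge
    card(P join A) = 1875*50/(5*5*15*5) = 50
    cost = 26920 + 1875*11 + 50*6 + 1875 + 50 = 49770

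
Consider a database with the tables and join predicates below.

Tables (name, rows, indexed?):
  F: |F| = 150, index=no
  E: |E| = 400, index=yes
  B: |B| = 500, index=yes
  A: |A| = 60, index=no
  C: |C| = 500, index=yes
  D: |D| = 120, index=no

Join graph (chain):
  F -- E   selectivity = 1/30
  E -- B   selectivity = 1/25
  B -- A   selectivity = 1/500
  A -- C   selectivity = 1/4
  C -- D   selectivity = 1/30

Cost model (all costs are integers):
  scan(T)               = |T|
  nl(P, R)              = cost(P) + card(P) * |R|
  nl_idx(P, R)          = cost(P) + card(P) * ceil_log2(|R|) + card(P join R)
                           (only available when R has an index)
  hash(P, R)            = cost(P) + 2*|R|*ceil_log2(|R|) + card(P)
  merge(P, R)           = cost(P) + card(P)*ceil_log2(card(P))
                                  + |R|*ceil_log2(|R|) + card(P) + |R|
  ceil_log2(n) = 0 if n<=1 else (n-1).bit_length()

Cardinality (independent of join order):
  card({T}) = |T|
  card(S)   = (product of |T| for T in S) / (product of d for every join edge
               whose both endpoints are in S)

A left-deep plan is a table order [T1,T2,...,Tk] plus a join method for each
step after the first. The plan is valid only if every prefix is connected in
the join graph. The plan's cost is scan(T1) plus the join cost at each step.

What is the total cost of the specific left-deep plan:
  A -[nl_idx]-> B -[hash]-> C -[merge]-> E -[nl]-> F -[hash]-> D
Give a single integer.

18720400

step 1: scan A: cost=60, card=60
step 2: join B via nl_idx
    card(P join B) = 60*500/(500) = 60
    cost = 60 + 60*9 + 60 = 660
step 3: join C via hash
    card(P join C) = 60*500/(4) = 7500
    cost = 660 + 2*500*9 + 60 = 9720
step 4: join E via merge
    card(P join E) = 7500*400/(25) = 120000
    cost = 9720 + 7500*13 + 400*9 + 7500 + 400 = 118720
step 5: join F via nl
    card(P join F) = 120000*150/(30) = 600000
    cost = 118720 + 120000*150 = 18118720
step 6: join D via hash
    card(P join D) = 600000*120/(30) = 2400000
    cost = 18118720 + 2*120*7 + 600000 = 18720400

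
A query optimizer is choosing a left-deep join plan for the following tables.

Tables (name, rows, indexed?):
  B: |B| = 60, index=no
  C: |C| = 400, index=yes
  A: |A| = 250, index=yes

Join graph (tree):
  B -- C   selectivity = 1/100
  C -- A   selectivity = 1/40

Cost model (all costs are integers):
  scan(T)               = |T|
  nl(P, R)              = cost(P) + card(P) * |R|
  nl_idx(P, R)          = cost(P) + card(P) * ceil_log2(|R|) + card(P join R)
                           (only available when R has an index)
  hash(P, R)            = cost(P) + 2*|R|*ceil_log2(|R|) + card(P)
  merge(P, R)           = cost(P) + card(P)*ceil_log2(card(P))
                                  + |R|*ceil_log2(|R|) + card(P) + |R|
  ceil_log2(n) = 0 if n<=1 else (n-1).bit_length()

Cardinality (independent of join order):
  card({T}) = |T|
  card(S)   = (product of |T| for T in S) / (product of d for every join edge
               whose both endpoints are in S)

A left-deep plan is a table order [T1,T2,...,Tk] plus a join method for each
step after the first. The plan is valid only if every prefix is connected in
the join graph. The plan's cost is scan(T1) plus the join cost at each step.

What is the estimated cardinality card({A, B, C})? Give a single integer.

Tables in S: A(250), B(60), C(400)
Edges inside S: B-C(d=100), C-A(d=40)
numerator = 250 * 60 * 400 = 6000000
denominator = 100 * 40 = 4000
card(S) = 6000000 / 4000 = 1500

1500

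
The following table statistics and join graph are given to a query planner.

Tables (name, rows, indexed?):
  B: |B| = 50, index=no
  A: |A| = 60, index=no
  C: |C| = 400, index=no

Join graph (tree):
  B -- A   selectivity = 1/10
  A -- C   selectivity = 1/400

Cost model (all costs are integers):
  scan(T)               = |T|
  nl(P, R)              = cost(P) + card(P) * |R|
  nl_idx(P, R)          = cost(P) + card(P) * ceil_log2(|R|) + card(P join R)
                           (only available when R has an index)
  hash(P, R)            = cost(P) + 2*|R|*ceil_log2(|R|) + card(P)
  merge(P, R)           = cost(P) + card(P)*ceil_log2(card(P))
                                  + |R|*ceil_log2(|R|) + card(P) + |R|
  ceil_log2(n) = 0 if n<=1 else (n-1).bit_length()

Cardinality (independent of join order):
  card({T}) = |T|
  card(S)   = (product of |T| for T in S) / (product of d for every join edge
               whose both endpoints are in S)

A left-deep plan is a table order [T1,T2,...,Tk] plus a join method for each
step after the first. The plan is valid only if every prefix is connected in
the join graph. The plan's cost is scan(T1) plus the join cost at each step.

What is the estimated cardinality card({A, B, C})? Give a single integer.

300

Tables in S: A(60), B(50), C(400)
Edges inside S: B-A(d=10), A-C(d=400)
numerator = 60 * 50 * 400 = 1200000
denominator = 10 * 400 = 4000
card(S) = 1200000 / 4000 = 300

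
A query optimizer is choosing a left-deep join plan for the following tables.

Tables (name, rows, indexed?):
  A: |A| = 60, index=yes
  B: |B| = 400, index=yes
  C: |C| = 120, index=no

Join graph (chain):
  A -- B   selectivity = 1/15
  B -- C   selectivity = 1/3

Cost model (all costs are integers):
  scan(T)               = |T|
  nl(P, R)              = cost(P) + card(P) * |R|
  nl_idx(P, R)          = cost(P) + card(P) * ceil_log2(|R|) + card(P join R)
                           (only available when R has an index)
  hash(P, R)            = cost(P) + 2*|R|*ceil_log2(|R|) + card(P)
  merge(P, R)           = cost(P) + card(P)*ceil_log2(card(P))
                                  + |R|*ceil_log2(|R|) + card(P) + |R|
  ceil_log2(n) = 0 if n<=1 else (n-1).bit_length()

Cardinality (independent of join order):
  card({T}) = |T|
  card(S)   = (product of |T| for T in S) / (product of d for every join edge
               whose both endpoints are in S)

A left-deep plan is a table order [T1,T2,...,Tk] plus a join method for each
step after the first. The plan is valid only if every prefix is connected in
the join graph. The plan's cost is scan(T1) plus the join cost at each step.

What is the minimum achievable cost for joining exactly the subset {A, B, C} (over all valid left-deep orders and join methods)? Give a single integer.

4800

Selinger DP over subsets of {A,B,C}:
  {A}: scan cost=60, card=60
  {B}: scan cost=400, card=400
  {C}: scan cost=120, card=120
  {AB}: card=1600; try (A,hash)→1520, (B,nl_idx)→2200, (A,nl_idx)→4400, (B,merge)→4480, (A,merge)→4820, (B,hash)→7320 …(+2); best=1520 via (A,hash)
  {BC}: card=16000; try (C,hash)→2480, (B,merge)→5080, (C,merge)→5360, (B,hash)→7440, (B,nl_idx)→17200, (B,nl)→48120 …(+1); best=2480 via (C,hash)
  {ABC}: card=64000; try (C,hash)→4800, (A,hash)→19200, (C,merge)→21680, (A,nl_idx)→162480, (C,nl)→193520, (A,merge)→242900 …(+1); best=4800 via (C,hash)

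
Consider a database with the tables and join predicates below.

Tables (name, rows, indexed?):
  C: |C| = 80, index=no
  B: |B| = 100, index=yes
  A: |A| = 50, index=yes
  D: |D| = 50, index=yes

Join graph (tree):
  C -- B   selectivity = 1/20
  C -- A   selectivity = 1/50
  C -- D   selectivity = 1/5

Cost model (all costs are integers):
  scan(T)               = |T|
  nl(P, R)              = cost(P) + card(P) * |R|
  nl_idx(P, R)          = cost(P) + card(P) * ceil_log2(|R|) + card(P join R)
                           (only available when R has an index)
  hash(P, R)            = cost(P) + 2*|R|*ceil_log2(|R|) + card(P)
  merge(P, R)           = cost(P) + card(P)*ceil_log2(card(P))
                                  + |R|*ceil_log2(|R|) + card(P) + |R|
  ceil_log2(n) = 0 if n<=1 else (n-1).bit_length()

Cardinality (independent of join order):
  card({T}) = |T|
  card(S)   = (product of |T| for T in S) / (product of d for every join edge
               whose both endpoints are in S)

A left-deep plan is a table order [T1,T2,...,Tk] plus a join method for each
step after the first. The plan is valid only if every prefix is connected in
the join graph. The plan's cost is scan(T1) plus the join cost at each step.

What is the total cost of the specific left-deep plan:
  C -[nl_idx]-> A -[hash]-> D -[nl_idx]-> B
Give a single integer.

step 1: scan C: cost=80, card=80
step 2: join A via nl_idx
    card(P join A) = 80*50/(50) = 80
    cost = 80 + 80*6 + 80 = 640
step 3: join D via hash
    card(P join D) = 80*50/(5) = 800
    cost = 640 + 2*50*6 + 80 = 1320
step 4: join B via nl_idx
    card(P join B) = 800*100/(20) = 4000
    cost = 1320 + 800*7 + 4000 = 10920

10920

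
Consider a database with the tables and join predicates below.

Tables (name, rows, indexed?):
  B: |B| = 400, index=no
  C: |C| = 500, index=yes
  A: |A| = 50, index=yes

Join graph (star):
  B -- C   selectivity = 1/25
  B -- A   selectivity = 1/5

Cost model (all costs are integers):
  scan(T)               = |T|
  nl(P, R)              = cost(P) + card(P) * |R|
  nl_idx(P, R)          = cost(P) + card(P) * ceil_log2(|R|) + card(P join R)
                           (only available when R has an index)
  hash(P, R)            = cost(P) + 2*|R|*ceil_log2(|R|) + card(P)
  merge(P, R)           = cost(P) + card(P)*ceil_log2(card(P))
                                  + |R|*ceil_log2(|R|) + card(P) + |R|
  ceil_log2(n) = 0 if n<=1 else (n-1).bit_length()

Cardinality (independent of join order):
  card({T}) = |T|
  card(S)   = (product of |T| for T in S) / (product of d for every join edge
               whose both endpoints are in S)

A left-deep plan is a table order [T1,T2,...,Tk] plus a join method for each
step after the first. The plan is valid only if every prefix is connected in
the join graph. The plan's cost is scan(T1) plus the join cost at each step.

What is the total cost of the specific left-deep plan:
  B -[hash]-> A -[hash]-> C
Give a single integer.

14400

step 1: scan B: cost=400, card=400
step 2: join A via hash
    card(P join A) = 400*50/(5) = 4000
    cost = 400 + 2*50*6 + 400 = 1400
step 3: join C via hash
    card(P join C) = 4000*500/(25) = 80000
    cost = 1400 + 2*500*9 + 4000 = 14400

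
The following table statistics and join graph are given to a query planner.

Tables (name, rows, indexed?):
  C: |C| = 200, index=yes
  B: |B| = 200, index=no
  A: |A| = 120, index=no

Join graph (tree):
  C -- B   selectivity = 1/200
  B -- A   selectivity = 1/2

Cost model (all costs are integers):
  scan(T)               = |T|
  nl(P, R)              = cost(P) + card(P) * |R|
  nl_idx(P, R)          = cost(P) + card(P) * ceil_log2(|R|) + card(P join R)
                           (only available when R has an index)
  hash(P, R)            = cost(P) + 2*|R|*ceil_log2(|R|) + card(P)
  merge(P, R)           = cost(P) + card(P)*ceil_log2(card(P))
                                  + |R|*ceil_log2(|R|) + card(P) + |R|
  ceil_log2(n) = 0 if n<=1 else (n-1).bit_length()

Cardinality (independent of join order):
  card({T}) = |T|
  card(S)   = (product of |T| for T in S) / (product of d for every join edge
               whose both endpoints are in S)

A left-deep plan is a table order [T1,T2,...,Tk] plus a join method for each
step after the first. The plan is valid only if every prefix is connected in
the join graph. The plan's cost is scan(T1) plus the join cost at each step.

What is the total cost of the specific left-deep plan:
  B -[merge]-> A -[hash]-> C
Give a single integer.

18160

step 1: scan B: cost=200, card=200
step 2: join A via merge
    card(P join A) = 200*120/(2) = 12000
    cost = 200 + 200*8 + 120*7 + 200 + 120 = 2960
step 3: join C via hash
    card(P join C) = 12000*200/(200) = 12000
    cost = 2960 + 2*200*8 + 12000 = 18160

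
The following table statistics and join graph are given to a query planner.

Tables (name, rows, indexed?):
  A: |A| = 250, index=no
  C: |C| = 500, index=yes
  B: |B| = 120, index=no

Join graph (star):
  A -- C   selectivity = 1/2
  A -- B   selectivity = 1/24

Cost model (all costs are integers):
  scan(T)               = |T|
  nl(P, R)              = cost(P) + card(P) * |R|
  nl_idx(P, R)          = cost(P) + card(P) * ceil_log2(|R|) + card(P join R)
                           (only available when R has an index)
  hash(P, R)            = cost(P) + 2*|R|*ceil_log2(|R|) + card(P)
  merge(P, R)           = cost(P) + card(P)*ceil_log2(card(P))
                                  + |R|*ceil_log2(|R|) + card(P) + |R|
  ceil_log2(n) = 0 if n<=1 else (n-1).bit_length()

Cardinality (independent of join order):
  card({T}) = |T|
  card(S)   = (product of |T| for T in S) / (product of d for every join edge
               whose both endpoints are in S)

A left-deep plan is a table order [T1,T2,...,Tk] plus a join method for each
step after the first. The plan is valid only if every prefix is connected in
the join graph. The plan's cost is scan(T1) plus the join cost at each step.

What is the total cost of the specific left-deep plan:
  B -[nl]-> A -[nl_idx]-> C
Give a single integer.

353870

step 1: scan B: cost=120, card=120
step 2: join A via nl
    card(P join A) = 120*250/(24) = 1250
    cost = 120 + 120*250 = 30120
step 3: join C via nl_idx
    card(P join C) = 1250*500/(2) = 312500
    cost = 30120 + 1250*9 + 312500 = 353870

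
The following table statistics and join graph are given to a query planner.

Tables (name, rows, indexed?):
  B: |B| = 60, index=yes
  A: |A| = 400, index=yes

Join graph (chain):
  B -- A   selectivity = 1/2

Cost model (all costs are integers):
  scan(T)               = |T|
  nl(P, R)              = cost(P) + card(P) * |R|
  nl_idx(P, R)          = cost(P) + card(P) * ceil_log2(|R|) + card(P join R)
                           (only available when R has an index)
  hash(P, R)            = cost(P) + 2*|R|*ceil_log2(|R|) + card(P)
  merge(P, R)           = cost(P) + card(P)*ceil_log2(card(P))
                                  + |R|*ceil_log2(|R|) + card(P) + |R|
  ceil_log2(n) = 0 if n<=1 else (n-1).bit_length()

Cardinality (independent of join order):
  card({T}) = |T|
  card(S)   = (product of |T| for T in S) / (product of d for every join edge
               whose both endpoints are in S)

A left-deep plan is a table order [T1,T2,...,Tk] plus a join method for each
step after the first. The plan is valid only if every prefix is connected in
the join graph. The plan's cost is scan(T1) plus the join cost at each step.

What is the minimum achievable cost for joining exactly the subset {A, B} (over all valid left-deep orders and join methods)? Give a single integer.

Selinger DP over subsets of {A,B}:
  {B}: scan cost=60, card=60
  {A}: scan cost=400, card=400
  {AB}: card=12000; try (B,hash)→1520, (A,merge)→4480, (B,merge)→4820, (A,hash)→7320, (A,nl_idx)→12600, (B,nl_idx)→14800 …(+2); best=1520 via (B,hash)

1520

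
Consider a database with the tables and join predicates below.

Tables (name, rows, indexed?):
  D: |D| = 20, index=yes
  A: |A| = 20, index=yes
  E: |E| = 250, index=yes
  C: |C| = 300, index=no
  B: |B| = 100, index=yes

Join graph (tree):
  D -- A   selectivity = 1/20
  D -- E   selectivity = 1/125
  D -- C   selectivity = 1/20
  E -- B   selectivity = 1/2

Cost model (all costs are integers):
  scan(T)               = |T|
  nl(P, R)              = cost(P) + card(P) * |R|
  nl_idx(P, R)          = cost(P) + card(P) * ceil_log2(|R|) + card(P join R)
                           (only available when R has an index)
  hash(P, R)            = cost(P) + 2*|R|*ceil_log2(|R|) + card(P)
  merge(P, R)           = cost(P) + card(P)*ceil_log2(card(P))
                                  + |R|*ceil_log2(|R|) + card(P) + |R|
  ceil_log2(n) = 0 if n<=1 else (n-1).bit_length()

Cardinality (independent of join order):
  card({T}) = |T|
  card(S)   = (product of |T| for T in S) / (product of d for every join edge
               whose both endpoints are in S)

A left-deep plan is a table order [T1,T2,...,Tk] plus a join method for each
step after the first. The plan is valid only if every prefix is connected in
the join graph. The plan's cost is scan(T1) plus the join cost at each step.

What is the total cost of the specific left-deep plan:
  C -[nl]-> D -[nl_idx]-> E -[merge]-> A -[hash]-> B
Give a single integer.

step 1: scan C: cost=300, card=300
step 2: join D via nl
    card(P join D) = 300*20/(20) = 300
    cost = 300 + 300*20 = 6300
step 3: join E via nl_idx
    card(P join E) = 300*250/(125) = 600
    cost = 6300 + 300*8 + 600 = 9300
step 4: join A via merge
    card(P join A) = 600*20/(20) = 600
    cost = 9300 + 600*10 + 20*5 + 600 + 20 = 16020
step 5: join B via hash
    card(P join B) = 600*100/(2) = 30000
    cost = 16020 + 2*100*7 + 600 = 18020

18020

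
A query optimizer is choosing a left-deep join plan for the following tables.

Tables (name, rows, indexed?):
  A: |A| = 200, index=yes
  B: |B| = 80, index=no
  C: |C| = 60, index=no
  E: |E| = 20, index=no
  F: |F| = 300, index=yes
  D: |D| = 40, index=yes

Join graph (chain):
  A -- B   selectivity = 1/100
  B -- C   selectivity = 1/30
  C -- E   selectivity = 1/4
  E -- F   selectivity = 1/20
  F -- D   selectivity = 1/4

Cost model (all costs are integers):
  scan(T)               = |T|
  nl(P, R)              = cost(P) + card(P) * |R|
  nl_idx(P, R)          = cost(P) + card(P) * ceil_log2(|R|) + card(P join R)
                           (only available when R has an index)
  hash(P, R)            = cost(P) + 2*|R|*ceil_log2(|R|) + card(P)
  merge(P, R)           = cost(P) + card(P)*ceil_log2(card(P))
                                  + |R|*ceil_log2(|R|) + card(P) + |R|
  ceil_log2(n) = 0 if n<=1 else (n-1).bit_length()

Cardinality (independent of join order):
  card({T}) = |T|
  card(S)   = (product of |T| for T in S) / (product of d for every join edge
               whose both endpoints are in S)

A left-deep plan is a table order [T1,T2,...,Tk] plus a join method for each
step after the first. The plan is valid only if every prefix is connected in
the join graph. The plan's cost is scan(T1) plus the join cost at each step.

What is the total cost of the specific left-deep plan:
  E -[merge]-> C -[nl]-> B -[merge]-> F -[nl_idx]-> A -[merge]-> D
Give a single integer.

540640

step 1: scan E: cost=20, card=20
step 2: join C via merge
    card(P join C) = 20*60/(4) = 300
    cost = 20 + 20*5 + 60*6 + 20 + 60 = 560
step 3: join B via nl
    card(P join B) = 300*80/(30) = 800
    cost = 560 + 300*80 = 24560
step 4: join F via merge
    card(P join F) = 800*300/(20) = 12000
    cost = 24560 + 800*10 + 300*9 + 800 + 300 = 36360
step 5: join A via nl_idx
    card(P join A) = 12000*200/(100) = 24000
    cost = 36360 + 12000*8 + 24000 = 156360
step 6: join D via merge
    card(P join D) = 24000*40/(4) = 240000
    cost = 156360 + 24000*15 + 40*6 + 24000 + 40 = 540640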